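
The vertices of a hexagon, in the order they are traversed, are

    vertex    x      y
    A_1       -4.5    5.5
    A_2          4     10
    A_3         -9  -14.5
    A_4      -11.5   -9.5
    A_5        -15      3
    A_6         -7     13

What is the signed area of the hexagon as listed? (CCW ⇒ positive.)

Σ = (-67) + (32) + (-81.25) + (-177) + (-174) + (20) = -447.25
Signed area = Σ/2 = -223.625 (negative ⇒ clockwise traversal).

-223.625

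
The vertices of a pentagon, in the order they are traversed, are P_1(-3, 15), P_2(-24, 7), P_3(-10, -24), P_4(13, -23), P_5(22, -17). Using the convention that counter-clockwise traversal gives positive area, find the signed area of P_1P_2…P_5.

Apply the shoelace (surveyor's) formula: 2A = Σ (x_i·y_{i+1} − x_{i+1}·y_i), indices taken mod 5.
Cross-terms: 339, 646, 542, 285, 279  ⇒  Σ = 2091
Signed area = Σ/2 = 1045.5 (positive ⇒ counter-clockwise traversal).

1045.5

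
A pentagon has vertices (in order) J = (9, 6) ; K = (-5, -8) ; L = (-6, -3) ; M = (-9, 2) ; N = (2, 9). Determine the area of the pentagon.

134

Apply the shoelace formula: 2A = Σ (x_i·y_{i+1} − x_{i+1}·y_i), indices taken mod 5.
Σ = (-42) + (-33) + (-39) + (-85) + (-69) = -268
Area = |Σ|/2 = 134.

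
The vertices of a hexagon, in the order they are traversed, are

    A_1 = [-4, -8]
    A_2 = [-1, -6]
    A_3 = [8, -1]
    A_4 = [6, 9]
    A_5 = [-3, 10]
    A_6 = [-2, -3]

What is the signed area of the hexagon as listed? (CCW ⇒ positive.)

Σ = (16) + (49) + (78) + (87) + (29) + (4) = 263
Signed area = Σ/2 = 131.5 (positive ⇒ counter-clockwise traversal).

131.5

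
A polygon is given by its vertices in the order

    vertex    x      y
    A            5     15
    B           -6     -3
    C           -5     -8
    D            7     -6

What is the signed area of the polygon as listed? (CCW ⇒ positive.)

164.5

Σ = (75) + (33) + (86) + (135) = 329
Signed area = Σ/2 = 164.5 (positive ⇒ counter-clockwise traversal).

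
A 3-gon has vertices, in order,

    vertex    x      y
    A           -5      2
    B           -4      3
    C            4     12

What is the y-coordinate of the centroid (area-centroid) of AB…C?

17/3

Apply the shoelace formula. First the cross-terms c_i = x_i·y_{i+1} − x_{i+1}·y_i:
  -7, -60, 68  ⇒  2A = 1, A = 0.5.
Then Σ (y_i + y_{i+1})·c_i = 17, so ȳ = 17 / (6·0.5) = 17/3.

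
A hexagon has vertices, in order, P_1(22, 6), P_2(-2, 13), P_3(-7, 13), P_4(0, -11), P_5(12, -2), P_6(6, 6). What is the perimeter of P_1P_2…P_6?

|P_1P_2| = √((-24)² + (7)²) = √625 = 25
|P_2P_3| = √((-5)² + (0)²) = √25 = 5
|P_3P_4| = √((7)² + (-24)²) = √625 = 25
|P_4P_5| = √((12)² + (9)²) = √225 = 15
|P_5P_6| = √((-6)² + (8)²) = √100 = 10
|P_6P_1| = √((16)² + (0)²) = √256 = 16
Perimeter = 25 + 5 + 25 + 15 + 10 + 16 = 96.

96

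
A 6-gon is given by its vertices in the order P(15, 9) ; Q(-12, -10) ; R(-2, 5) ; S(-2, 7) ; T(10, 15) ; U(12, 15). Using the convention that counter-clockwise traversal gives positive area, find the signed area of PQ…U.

Apply the surveyor's formula: 2A = Σ (x_i·y_{i+1} − x_{i+1}·y_i), indices taken mod 6.
P→Q: (15)(-10) − (-12)(9) = -42
Q→R: (-12)(5) − (-2)(-10) = -80
R→S: (-2)(7) − (-2)(5) = -4
S→T: (-2)(15) − (10)(7) = -100
T→U: (10)(15) − (12)(15) = -30
U→P: (12)(9) − (15)(15) = -117
Σ = -373
Signed area = Σ/2 = -186.5 (negative ⇒ clockwise traversal).

-186.5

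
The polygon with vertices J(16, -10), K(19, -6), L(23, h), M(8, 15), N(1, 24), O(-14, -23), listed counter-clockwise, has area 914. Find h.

23

Write out the shoelace sum; only the two edges meeting at L involve h:
2·Area = [(19·h − 23·(-6)) + (23·15 − 8·h)] + 1092
       = 11·h + 1575 = 1828
⇒ h = 23.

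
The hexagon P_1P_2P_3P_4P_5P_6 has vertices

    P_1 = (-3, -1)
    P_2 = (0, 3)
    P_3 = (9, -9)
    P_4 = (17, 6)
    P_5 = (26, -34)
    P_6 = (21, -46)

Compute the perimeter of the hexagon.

|P_1P_2| = √((3)² + (4)²) = √25 = 5
|P_2P_3| = √((9)² + (-12)²) = √225 = 15
|P_3P_4| = √((8)² + (15)²) = √289 = 17
|P_4P_5| = √((9)² + (-40)²) = √1681 = 41
|P_5P_6| = √((-5)² + (-12)²) = √169 = 13
|P_6P_1| = √((-24)² + (45)²) = √2601 = 51
Perimeter = 5 + 15 + 17 + 41 + 13 + 51 = 142.

142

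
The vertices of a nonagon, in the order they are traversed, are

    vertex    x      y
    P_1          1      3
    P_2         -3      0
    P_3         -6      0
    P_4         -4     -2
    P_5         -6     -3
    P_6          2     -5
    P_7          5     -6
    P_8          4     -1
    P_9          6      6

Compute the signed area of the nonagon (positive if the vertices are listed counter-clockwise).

Apply Gauss's area formula: 2A = Σ (x_i·y_{i+1} − x_{i+1}·y_i), indices taken mod 9.
P_1→P_2: (1)(0) − (-3)(3) = 9
P_2→P_3: (-3)(0) − (-6)(0) = 0
P_3→P_4: (-6)(-2) − (-4)(0) = 12
P_4→P_5: (-4)(-3) − (-6)(-2) = 0
P_5→P_6: (-6)(-5) − (2)(-3) = 36
P_6→P_7: (2)(-6) − (5)(-5) = 13
P_7→P_8: (5)(-1) − (4)(-6) = 19
P_8→P_9: (4)(6) − (6)(-1) = 30
P_9→P_1: (6)(3) − (1)(6) = 12
Σ = 131
Signed area = Σ/2 = 65.5 (positive ⇒ counter-clockwise traversal).

65.5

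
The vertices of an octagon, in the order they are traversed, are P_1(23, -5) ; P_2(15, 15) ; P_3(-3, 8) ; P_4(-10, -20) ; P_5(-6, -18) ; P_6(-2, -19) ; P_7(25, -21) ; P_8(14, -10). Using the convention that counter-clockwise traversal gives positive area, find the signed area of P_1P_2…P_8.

792

Apply Gauss's area formula: 2A = Σ (x_i·y_{i+1} − x_{i+1}·y_i), indices taken mod 8.
Cross-terms: 420, 165, 140, 60, 78, 517, 44, 160  ⇒  Σ = 1584
Signed area = Σ/2 = 792 (positive ⇒ counter-clockwise traversal).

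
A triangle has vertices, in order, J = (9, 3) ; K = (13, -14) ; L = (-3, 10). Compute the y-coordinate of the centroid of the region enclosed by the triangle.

-1/3

Apply the surveyor's formula. First the cross-terms c_i = x_i·y_{i+1} − x_{i+1}·y_i:
  -165, 88, -99  ⇒  2A = -176, A = -88.
Then Σ (y_i + y_{i+1})·c_i = 176, so ȳ = 176 / (6·(-88)) = -1/3.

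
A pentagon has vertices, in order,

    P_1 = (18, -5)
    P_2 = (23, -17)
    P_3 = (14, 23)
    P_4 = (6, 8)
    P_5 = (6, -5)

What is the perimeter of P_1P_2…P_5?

|P_1P_2| = √((5)² + (-12)²) = √169 = 13
|P_2P_3| = √((-9)² + (40)²) = √1681 = 41
|P_3P_4| = √((-8)² + (-15)²) = √289 = 17
|P_4P_5| = √((0)² + (-13)²) = √169 = 13
|P_5P_1| = √((12)² + (0)²) = √144 = 12
Perimeter = 13 + 41 + 17 + 13 + 12 = 96.

96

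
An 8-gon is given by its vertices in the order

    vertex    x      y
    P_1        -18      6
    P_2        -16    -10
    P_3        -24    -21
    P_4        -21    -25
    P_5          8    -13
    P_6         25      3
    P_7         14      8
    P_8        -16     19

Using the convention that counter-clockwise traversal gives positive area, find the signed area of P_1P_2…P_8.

Apply the shoelace formula: 2A = Σ (x_i·y_{i+1} − x_{i+1}·y_i), indices taken mod 8.
Cross-terms: 276, 96, 159, 473, 349, 158, 394, 246  ⇒  Σ = 2151
Signed area = Σ/2 = 1075.5 (positive ⇒ counter-clockwise traversal).

1075.5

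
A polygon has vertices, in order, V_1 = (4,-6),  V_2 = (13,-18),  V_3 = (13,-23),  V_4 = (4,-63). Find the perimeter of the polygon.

|V_1V_2| = √((9)² + (-12)²) = √225 = 15
|V_2V_3| = √((0)² + (-5)²) = √25 = 5
|V_3V_4| = √((-9)² + (-40)²) = √1681 = 41
|V_4V_1| = √((0)² + (57)²) = √3249 = 57
Perimeter = 15 + 5 + 41 + 57 = 118.

118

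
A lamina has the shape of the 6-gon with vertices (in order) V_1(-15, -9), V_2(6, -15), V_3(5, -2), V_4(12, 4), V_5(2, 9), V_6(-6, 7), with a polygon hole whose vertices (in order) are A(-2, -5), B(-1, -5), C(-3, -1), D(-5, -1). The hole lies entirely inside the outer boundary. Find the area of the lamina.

350.5

Outer boundary:
Apply Gauss's area formula: 2A = Σ (x_i·y_{i+1} − x_{i+1}·y_i), indices taken mod 6.
Σ = (279) + (63) + (44) + (100) + (68) + (159) = 713
Area = |Σ|/2 = 356.5.
Hole:
Apply the surveyor's formula: 2A = Σ (x_i·y_{i+1} − x_{i+1}·y_i), indices taken mod 4.
Cross-terms: 5, -14, -2, 23  ⇒  Σ = 12
Area = |Σ|/2 = 6.
Net area = 356.5 − 6 = 350.5.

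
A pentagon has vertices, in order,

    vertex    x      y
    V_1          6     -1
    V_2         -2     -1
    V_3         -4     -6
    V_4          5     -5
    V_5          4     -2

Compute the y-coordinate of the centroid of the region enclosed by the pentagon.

Apply the surveyor's formula. First the cross-terms c_i = x_i·y_{i+1} − x_{i+1}·y_i:
  -8, 8, 50, 10, 8  ⇒  2A = 68, A = 34.
Then Σ (y_i + y_{i+1})·c_i = -684, so ȳ = -684 / (6·34) = -57/17.

-57/17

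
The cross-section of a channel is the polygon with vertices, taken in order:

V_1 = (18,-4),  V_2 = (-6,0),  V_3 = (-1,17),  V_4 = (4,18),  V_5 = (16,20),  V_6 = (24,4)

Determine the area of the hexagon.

Σ = (-24) + (-102) + (-86) + (-208) + (-416) + (-168) = -1004
Area = |Σ|/2 = 502.

502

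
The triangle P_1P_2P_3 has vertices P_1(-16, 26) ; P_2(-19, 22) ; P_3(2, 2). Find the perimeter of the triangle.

|P_1P_2| = √((-3)² + (-4)²) = √25 = 5
|P_2P_3| = √((21)² + (-20)²) = √841 = 29
|P_3P_1| = √((-18)² + (24)²) = √900 = 30
Perimeter = 5 + 29 + 30 = 64.

64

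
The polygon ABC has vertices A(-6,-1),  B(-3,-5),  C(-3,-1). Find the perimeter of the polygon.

|AB| = √((3)² + (-4)²) = √25 = 5
|BC| = √((0)² + (4)²) = √16 = 4
|CA| = √((-3)² + (0)²) = √9 = 3
Perimeter = 5 + 4 + 3 = 12.

12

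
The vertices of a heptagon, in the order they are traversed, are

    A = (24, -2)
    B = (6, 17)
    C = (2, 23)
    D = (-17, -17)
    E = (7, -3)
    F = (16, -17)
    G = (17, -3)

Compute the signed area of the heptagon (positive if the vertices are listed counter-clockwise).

629.5

Apply the shoelace formula: 2A = Σ (x_i·y_{i+1} − x_{i+1}·y_i), indices taken mod 7.
A→B: (24)(17) − (6)(-2) = 420
B→C: (6)(23) − (2)(17) = 104
C→D: (2)(-17) − (-17)(23) = 357
D→E: (-17)(-3) − (7)(-17) = 170
E→F: (7)(-17) − (16)(-3) = -71
F→G: (16)(-3) − (17)(-17) = 241
G→A: (17)(-2) − (24)(-3) = 38
Σ = 1259
Signed area = Σ/2 = 629.5 (positive ⇒ counter-clockwise traversal).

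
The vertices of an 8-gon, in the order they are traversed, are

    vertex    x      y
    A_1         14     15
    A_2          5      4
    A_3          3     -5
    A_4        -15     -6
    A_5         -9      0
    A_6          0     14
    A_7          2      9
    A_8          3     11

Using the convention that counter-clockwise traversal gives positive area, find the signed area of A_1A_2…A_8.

A_1→A_2: (14)(4) − (5)(15) = -19
A_2→A_3: (5)(-5) − (3)(4) = -37
A_3→A_4: (3)(-6) − (-15)(-5) = -93
A_4→A_5: (-15)(0) − (-9)(-6) = -54
A_5→A_6: (-9)(14) − (0)(0) = -126
A_6→A_7: (0)(9) − (2)(14) = -28
A_7→A_8: (2)(11) − (3)(9) = -5
A_8→A_1: (3)(15) − (14)(11) = -109
Σ = -471
Signed area = Σ/2 = -235.5 (negative ⇒ clockwise traversal).

-235.5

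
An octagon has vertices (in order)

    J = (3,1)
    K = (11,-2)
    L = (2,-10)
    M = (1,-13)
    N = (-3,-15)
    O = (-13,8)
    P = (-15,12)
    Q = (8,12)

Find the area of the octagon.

376

Σ = (-17) + (-106) + (-16) + (-54) + (-219) + (-36) + (-276) + (-28) = -752
Area = |Σ|/2 = 376.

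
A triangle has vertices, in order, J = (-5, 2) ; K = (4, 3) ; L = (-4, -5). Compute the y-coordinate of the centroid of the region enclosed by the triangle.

0

Apply the surveyor's formula. First the cross-terms c_i = x_i·y_{i+1} − x_{i+1}·y_i:
  -23, -8, -33  ⇒  2A = -64, A = -32.
Then Σ (y_i + y_{i+1})·c_i = 0, so ȳ = 0 / (6·(-32)) = 0.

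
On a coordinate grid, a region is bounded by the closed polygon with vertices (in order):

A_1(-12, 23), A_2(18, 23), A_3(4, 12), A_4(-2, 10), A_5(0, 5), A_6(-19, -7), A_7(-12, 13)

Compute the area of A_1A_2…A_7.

434

Apply the shoelace formula: 2A = Σ (x_i·y_{i+1} − x_{i+1}·y_i), indices taken mod 7.
Σ = (-690) + (124) + (64) + (-10) + (95) + (-331) + (-120) = -868
Area = |Σ|/2 = 434.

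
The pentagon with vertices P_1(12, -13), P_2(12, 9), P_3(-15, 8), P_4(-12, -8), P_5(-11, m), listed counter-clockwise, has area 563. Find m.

The doubled signed area Σ (x_i y_{i+1} − x_{i+1} y_i) is linear in m.
With m=0 it equals 766; the coefficient of m is -24 (from the two edges through P_5).
So -24·m + 766 = 2·563 = 1126 ⇒ m = -15.

-15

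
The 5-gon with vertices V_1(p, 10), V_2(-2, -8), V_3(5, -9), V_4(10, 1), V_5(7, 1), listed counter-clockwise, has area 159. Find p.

-8

Write out the shoelace sum; only the two edges meeting at V_1 involve p:
2·Area = [(7·10 − p·1) + (p·(-8) − (-2)·10)] + 156
       = -9·p + 246 = 318
⇒ p = -8.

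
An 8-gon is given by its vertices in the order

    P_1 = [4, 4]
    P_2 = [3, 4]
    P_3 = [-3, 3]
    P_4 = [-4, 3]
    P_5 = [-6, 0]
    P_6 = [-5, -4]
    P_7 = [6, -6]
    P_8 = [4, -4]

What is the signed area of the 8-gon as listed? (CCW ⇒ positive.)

78

Apply the shoelace formula: 2A = Σ (x_i·y_{i+1} − x_{i+1}·y_i), indices taken mod 8.
Σ = (4) + (21) + (3) + (18) + (24) + (54) + (0) + (32) = 156
Signed area = Σ/2 = 78 (positive ⇒ counter-clockwise traversal).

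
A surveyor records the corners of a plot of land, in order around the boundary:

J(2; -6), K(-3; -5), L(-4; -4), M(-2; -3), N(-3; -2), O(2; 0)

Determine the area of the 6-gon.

Cross-terms: -28, -8, 4, -5, 4, -12  ⇒  Σ = -45
Area = |Σ|/2 = 22.5.

22.5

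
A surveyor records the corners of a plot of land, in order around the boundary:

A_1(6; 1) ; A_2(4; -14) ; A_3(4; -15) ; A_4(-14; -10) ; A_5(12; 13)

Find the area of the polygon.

235

Σ = (-88) + (-4) + (-250) + (-62) + (-66) = -470
Area = |Σ|/2 = 235.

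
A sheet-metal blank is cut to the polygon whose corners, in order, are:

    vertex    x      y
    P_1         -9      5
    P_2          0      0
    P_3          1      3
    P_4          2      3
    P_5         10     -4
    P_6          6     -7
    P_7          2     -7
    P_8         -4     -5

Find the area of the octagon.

109

Σ = (0) + (0) + (-3) + (-38) + (-46) + (-28) + (-38) + (-65) = -218
Area = |Σ|/2 = 109.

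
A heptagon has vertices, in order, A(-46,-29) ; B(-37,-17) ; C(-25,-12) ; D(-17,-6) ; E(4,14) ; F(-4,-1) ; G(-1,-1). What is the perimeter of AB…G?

140

|AB| = √((9)² + (12)²) = √225 = 15
|BC| = √((12)² + (5)²) = √169 = 13
|CD| = √((8)² + (6)²) = √100 = 10
|DE| = √((21)² + (20)²) = √841 = 29
|EF| = √((-8)² + (-15)²) = √289 = 17
|FG| = √((3)² + (0)²) = √9 = 3
|GA| = √((-45)² + (-28)²) = √2809 = 53
Perimeter = 15 + 13 + 10 + 29 + 17 + 3 + 53 = 140.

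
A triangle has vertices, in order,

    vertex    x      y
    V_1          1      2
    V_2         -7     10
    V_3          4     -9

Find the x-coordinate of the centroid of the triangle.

Apply the surveyor's formula. First the cross-terms c_i = x_i·y_{i+1} − x_{i+1}·y_i:
  24, 23, 17  ⇒  2A = 64, A = 32.
Then Σ (x_i + x_{i+1})·c_i = -128, so x̄ = -128 / (6·32) = -2/3.

-2/3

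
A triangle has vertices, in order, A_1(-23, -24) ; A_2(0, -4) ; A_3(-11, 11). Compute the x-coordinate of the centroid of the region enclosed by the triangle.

-34/3

Apply the surveyor's formula. First the cross-terms c_i = x_i·y_{i+1} − x_{i+1}·y_i:
  92, -44, 517  ⇒  2A = 565, A = 282.5.
Then Σ (x_i + x_{i+1})·c_i = -19210, so x̄ = -19210 / (6·282.5) = -34/3.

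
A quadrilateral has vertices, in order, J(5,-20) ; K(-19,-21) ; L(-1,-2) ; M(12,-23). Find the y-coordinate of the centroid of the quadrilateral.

Apply the surveyor's formula. First the cross-terms c_i = x_i·y_{i+1} − x_{i+1}·y_i:
  -485, 17, 47, -125  ⇒  2A = -546, A = -273.
Then Σ (y_i + y_{i+1})·c_i = 23694, so ȳ = 23694 / (6·(-273)) = -3949/273.

-3949/273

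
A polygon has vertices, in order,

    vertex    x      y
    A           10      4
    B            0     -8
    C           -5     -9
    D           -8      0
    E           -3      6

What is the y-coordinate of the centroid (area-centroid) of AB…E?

-80/117

Apply the surveyor's formula. First the cross-terms c_i = x_i·y_{i+1} − x_{i+1}·y_i:
  -80, -40, -72, -48, -72  ⇒  2A = -312, A = -156.
Then Σ (y_i + y_{i+1})·c_i = 640, so ȳ = 640 / (6·(-156)) = -80/117.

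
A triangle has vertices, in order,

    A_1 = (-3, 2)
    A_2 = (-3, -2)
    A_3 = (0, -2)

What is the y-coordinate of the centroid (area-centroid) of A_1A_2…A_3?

Apply Gauss's area formula. First the cross-terms c_i = x_i·y_{i+1} − x_{i+1}·y_i:
  12, 6, -6  ⇒  2A = 12, A = 6.
Then Σ (y_i + y_{i+1})·c_i = -24, so ȳ = -24 / (6·6) = -2/3.

-2/3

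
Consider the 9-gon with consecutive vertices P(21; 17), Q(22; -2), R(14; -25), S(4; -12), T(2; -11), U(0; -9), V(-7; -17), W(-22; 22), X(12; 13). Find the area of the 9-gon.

P→Q: (21)(-2) − (22)(17) = -416
Q→R: (22)(-25) − (14)(-2) = -522
R→S: (14)(-12) − (4)(-25) = -68
S→T: (4)(-11) − (2)(-12) = -20
T→U: (2)(-9) − (0)(-11) = -18
U→V: (0)(-17) − (-7)(-9) = -63
V→W: (-7)(22) − (-22)(-17) = -528
W→X: (-22)(13) − (12)(22) = -550
X→P: (12)(17) − (21)(13) = -69
Σ = -2254
Area = |Σ|/2 = 1127.

1127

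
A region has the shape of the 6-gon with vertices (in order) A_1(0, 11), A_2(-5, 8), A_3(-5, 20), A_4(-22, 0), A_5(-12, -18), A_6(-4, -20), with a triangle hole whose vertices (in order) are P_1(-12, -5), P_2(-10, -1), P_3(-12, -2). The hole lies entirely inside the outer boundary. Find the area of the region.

474.5

Outer boundary:
Apply the shoelace formula: 2A = Σ (x_i·y_{i+1} − x_{i+1}·y_i), indices taken mod 6.
Σ = (55) + (-60) + (440) + (396) + (168) + (-44) = 955
Area = |Σ|/2 = 477.5.
Hole:
Apply the surveyor's formula: 2A = Σ (x_i·y_{i+1} − x_{i+1}·y_i), indices taken mod 3.
Σ = (-38) + (8) + (36) = 6
Area = |Σ|/2 = 3.
Net area = 477.5 − 3 = 474.5.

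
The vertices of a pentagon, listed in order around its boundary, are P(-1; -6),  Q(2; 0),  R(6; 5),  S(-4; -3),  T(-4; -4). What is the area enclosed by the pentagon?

24

Σ = (12) + (10) + (2) + (4) + (20) = 48
Area = |Σ|/2 = 24.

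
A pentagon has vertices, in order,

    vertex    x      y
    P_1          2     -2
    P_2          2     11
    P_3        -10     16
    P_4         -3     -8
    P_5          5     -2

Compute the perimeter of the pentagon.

|P_1P_2| = √((0)² + (13)²) = √169 = 13
|P_2P_3| = √((-12)² + (5)²) = √169 = 13
|P_3P_4| = √((7)² + (-24)²) = √625 = 25
|P_4P_5| = √((8)² + (6)²) = √100 = 10
|P_5P_1| = √((-3)² + (0)²) = √9 = 3
Perimeter = 13 + 13 + 25 + 10 + 3 = 64.

64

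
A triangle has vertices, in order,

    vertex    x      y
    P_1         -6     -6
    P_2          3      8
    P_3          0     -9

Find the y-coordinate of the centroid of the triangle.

Apply the shoelace (surveyor's) formula. First the cross-terms c_i = x_i·y_{i+1} − x_{i+1}·y_i:
  -30, -27, -54  ⇒  2A = -111, A = -55.5.
Then Σ (y_i + y_{i+1})·c_i = 777, so ȳ = 777 / (6·(-55.5)) = -7/3.

-7/3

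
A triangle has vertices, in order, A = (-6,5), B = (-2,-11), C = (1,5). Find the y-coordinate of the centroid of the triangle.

-1/3

Apply the surveyor's formula. First the cross-terms c_i = x_i·y_{i+1} − x_{i+1}·y_i:
  76, 1, 35  ⇒  2A = 112, A = 56.
Then Σ (y_i + y_{i+1})·c_i = -112, so ȳ = -112 / (6·56) = -1/3.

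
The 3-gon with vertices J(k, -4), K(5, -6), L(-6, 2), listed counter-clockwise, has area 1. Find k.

2

The doubled signed area Σ (x_i y_{i+1} − x_{i+1} y_i) is linear in k.
With k=0 it equals 18; the coefficient of k is -8 (from the two edges through J).
So -8·k + 18 = 2·1 = 2 ⇒ k = 2.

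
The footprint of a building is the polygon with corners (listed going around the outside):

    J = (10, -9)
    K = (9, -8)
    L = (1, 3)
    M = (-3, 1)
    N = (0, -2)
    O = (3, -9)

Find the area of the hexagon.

60.5

Apply the shoelace formula: 2A = Σ (x_i·y_{i+1} − x_{i+1}·y_i), indices taken mod 6.
Σ = (1) + (35) + (10) + (6) + (6) + (63) = 121
Area = |Σ|/2 = 60.5.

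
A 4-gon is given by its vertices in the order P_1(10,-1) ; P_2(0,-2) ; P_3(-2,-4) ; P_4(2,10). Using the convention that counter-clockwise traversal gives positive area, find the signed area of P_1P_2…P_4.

-69

Σ = (-20) + (-4) + (-12) + (-102) = -138
Signed area = Σ/2 = -69 (negative ⇒ clockwise traversal).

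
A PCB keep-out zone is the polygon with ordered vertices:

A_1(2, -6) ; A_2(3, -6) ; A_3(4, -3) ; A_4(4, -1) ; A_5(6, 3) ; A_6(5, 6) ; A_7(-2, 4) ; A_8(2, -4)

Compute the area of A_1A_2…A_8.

Cross-terms: 6, 15, 8, 18, 21, 32, 0, -4  ⇒  Σ = 96
Area = |Σ|/2 = 48.

48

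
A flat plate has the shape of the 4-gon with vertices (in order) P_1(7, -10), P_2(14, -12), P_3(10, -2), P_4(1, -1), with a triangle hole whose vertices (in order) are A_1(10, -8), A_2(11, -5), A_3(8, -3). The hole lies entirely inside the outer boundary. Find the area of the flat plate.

Outer boundary:
Apply the shoelace (surveyor's) formula: 2A = Σ (x_i·y_{i+1} − x_{i+1}·y_i), indices taken mod 4.
P_1→P_2: (7)(-12) − (14)(-10) = 56
P_2→P_3: (14)(-2) − (10)(-12) = 92
P_3→P_4: (10)(-1) − (1)(-2) = -8
P_4→P_1: (1)(-10) − (7)(-1) = -3
Σ = 137
Area = |Σ|/2 = 68.5.
Hole:
Σ = (38) + (7) + (-34) = 11
Area = |Σ|/2 = 5.5.
Net area = 68.5 − 5.5 = 63.

63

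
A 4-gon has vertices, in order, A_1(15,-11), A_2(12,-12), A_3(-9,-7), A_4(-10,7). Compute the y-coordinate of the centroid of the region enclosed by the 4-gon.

-1183/276

Apply the shoelace formula. First the cross-terms c_i = x_i·y_{i+1} − x_{i+1}·y_i:
  -48, -192, -133, 5  ⇒  2A = -368, A = -184.
Then Σ (y_i + y_{i+1})·c_i = 4732, so ȳ = 4732 / (6·(-184)) = -1183/276.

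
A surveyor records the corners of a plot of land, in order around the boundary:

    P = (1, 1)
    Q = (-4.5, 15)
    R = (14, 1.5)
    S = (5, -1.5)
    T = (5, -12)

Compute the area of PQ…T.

Apply the surveyor's formula: 2A = Σ (x_i·y_{i+1} − x_{i+1}·y_i), indices taken mod 5.
Cross-terms: 19.5, -216.75, -28.5, -52.5, 17  ⇒  Σ = -261.25
Area = |Σ|/2 = 130.625.

130.625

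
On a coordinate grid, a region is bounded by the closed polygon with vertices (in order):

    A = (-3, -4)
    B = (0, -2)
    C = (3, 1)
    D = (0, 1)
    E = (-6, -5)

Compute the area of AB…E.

15

A→B: (-3)(-2) − (0)(-4) = 6
B→C: (0)(1) − (3)(-2) = 6
C→D: (3)(1) − (0)(1) = 3
D→E: (0)(-5) − (-6)(1) = 6
E→A: (-6)(-4) − (-3)(-5) = 9
Σ = 30
Area = |Σ|/2 = 15.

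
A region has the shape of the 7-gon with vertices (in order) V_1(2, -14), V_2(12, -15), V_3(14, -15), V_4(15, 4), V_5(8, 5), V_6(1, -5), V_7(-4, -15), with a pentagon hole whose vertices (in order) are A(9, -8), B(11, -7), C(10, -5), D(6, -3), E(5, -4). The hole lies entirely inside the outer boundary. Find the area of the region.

Outer boundary:
V_1→V_2: (2)(-15) − (12)(-14) = 138
V_2→V_3: (12)(-15) − (14)(-15) = 30
V_3→V_4: (14)(4) − (15)(-15) = 281
V_4→V_5: (15)(5) − (8)(4) = 43
V_5→V_6: (8)(-5) − (1)(5) = -45
V_6→V_7: (1)(-15) − (-4)(-5) = -35
V_7→V_1: (-4)(-14) − (2)(-15) = 86
Σ = 498
Area = |Σ|/2 = 249.
Hole:
Apply the surveyor's formula: 2A = Σ (x_i·y_{i+1} − x_{i+1}·y_i), indices taken mod 5.
A→B: (9)(-7) − (11)(-8) = 25
B→C: (11)(-5) − (10)(-7) = 15
C→D: (10)(-3) − (6)(-5) = 0
D→E: (6)(-4) − (5)(-3) = -9
E→A: (5)(-8) − (9)(-4) = -4
Σ = 27
Area = |Σ|/2 = 13.5.
Net area = 249 − 13.5 = 235.5.

235.5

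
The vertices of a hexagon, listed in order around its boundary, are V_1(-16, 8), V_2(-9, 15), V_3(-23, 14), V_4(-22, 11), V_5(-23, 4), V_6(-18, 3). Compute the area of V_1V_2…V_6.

Σ = (-168) + (219) + (55) + (165) + (3) + (-96) = 178
Area = |Σ|/2 = 89.

89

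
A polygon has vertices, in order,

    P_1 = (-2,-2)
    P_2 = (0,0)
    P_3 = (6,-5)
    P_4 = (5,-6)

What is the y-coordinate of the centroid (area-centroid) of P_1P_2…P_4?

Apply the shoelace formula. First the cross-terms c_i = x_i·y_{i+1} − x_{i+1}·y_i:
  0, 0, -11, -22  ⇒  2A = -33, A = -16.5.
Then Σ (y_i + y_{i+1})·c_i = 297, so ȳ = 297 / (6·(-16.5)) = -3.

-3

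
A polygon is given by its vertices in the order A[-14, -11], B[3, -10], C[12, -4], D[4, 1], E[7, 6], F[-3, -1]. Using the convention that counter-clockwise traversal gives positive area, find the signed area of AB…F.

Apply the shoelace (surveyor's) formula: 2A = Σ (x_i·y_{i+1} − x_{i+1}·y_i), indices taken mod 6.
Σ = (173) + (108) + (28) + (17) + (11) + (19) = 356
Signed area = Σ/2 = 178 (positive ⇒ counter-clockwise traversal).

178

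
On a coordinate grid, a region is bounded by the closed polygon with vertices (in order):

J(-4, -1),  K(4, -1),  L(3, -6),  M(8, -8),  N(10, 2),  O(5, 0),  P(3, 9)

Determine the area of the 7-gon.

87.5

Apply Gauss's area formula: 2A = Σ (x_i·y_{i+1} − x_{i+1}·y_i), indices taken mod 7.
J→K: (-4)(-1) − (4)(-1) = 8
K→L: (4)(-6) − (3)(-1) = -21
L→M: (3)(-8) − (8)(-6) = 24
M→N: (8)(2) − (10)(-8) = 96
N→O: (10)(0) − (5)(2) = -10
O→P: (5)(9) − (3)(0) = 45
P→J: (3)(-1) − (-4)(9) = 33
Σ = 175
Area = |Σ|/2 = 87.5.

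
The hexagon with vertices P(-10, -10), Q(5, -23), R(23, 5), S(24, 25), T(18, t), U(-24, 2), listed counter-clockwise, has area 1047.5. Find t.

20

Write out the shoelace sum; only the two edges meeting at T involve t:
2·Area = [(24·t − 18·25) + (18·2 − (-24)·t)] + 1549
       = 48·t + 1135 = 2095
⇒ t = 20.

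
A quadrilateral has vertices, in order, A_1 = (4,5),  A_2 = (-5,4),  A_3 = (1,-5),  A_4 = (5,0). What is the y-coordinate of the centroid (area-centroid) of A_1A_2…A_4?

Apply the surveyor's formula. First the cross-terms c_i = x_i·y_{i+1} − x_{i+1}·y_i:
  41, 21, 25, 25  ⇒  2A = 112, A = 56.
Then Σ (y_i + y_{i+1})·c_i = 348, so ȳ = 348 / (6·56) = 29/28.

29/28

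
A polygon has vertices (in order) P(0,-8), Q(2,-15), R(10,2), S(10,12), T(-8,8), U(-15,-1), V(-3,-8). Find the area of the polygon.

357.5

Apply the shoelace formula: 2A = Σ (x_i·y_{i+1} − x_{i+1}·y_i), indices taken mod 7.
Σ = (16) + (154) + (100) + (176) + (128) + (117) + (24) = 715
Area = |Σ|/2 = 357.5.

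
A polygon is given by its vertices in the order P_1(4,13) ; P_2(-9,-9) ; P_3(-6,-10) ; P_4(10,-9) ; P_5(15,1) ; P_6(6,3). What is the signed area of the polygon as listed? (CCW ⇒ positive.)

260.5

Apply the shoelace formula: 2A = Σ (x_i·y_{i+1} − x_{i+1}·y_i), indices taken mod 6.
Cross-terms: 81, 36, 154, 145, 39, 66  ⇒  Σ = 521
Signed area = Σ/2 = 260.5 (positive ⇒ counter-clockwise traversal).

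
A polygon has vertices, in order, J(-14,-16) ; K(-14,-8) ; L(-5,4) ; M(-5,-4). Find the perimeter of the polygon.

|JK| = √((0)² + (8)²) = √64 = 8
|KL| = √((9)² + (12)²) = √225 = 15
|LM| = √((0)² + (-8)²) = √64 = 8
|MJ| = √((-9)² + (-12)²) = √225 = 15
Perimeter = 8 + 15 + 8 + 15 = 46.

46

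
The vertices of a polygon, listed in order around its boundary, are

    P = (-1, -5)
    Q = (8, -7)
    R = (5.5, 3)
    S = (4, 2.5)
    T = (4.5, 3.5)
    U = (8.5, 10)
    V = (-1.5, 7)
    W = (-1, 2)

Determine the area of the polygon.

107.375

Apply Gauss's area formula: 2A = Σ (x_i·y_{i+1} − x_{i+1}·y_i), indices taken mod 8.
Σ = (47) + (62.5) + (1.75) + (2.75) + (15.25) + (74.5) + (4) + (7) = 214.75
Area = |Σ|/2 = 107.375.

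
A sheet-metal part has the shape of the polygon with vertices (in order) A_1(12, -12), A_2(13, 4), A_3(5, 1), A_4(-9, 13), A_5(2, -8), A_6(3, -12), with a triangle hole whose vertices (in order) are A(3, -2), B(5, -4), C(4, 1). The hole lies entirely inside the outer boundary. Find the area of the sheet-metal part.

Outer boundary:
A_1→A_2: (12)(4) − (13)(-12) = 204
A_2→A_3: (13)(1) − (5)(4) = -7
A_3→A_4: (5)(13) − (-9)(1) = 74
A_4→A_5: (-9)(-8) − (2)(13) = 46
A_5→A_6: (2)(-12) − (3)(-8) = 0
A_6→A_1: (3)(-12) − (12)(-12) = 108
Σ = 425
Area = |Σ|/2 = 212.5.
Hole:
Apply the surveyor's formula: 2A = Σ (x_i·y_{i+1} − x_{i+1}·y_i), indices taken mod 3.
Cross-terms: -2, 21, -11  ⇒  Σ = 8
Area = |Σ|/2 = 4.
Net area = 212.5 − 4 = 208.5.

208.5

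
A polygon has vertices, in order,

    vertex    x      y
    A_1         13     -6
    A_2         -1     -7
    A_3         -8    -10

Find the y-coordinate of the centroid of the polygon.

Apply the surveyor's formula. First the cross-terms c_i = x_i·y_{i+1} − x_{i+1}·y_i:
  -97, -46, 178  ⇒  2A = 35, A = 17.5.
Then Σ (y_i + y_{i+1})·c_i = -805, so ȳ = -805 / (6·17.5) = -23/3.

-23/3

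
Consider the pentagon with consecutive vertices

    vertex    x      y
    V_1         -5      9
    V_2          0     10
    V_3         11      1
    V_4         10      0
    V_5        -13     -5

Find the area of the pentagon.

181

Σ = (-50) + (-110) + (-10) + (-50) + (-142) = -362
Area = |Σ|/2 = 181.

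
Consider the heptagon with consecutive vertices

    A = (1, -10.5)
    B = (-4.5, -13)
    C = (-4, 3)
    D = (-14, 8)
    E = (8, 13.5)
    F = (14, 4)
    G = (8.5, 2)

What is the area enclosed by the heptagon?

311.5

Cross-terms: -60.25, -65.5, 10, -253, -157, -6, -91.25  ⇒  Σ = -623
Area = |Σ|/2 = 311.5.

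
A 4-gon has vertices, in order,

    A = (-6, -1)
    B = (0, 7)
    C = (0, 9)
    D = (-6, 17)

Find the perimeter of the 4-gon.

40

|AB| = √((6)² + (8)²) = √100 = 10
|BC| = √((0)² + (2)²) = √4 = 2
|CD| = √((-6)² + (8)²) = √100 = 10
|DA| = √((0)² + (-18)²) = √324 = 18
Perimeter = 10 + 2 + 10 + 18 = 40.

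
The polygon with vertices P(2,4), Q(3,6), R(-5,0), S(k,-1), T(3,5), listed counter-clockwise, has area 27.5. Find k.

3

The doubled signed area Σ (x_i y_{i+1} − x_{i+1} y_i) is linear in k.
With k=0 it equals 40; the coefficient of k is 5 (from the two edges through S).
So 5·k + 40 = 2·27.5 = 55 ⇒ k = 3.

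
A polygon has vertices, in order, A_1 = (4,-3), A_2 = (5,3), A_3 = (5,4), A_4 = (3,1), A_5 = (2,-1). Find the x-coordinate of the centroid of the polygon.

Apply Gauss's area formula. First the cross-terms c_i = x_i·y_{i+1} − x_{i+1}·y_i:
  27, 5, -7, -5, -2  ⇒  2A = 18, A = 9.
Then Σ (x_i + x_{i+1})·c_i = 200, so x̄ = 200 / (6·9) = 100/27.

100/27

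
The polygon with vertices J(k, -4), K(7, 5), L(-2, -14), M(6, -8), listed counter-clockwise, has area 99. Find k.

14

The doubled signed area Σ (x_i y_{i+1} − x_{i+1} y_i) is linear in k.
With k=0 it equals 16; the coefficient of k is 13 (from the two edges through J).
So 13·k + 16 = 2·99 = 198 ⇒ k = 14.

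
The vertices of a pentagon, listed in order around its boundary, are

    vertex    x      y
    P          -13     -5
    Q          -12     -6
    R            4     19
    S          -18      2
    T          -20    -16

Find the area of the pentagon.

192

Σ = (18) + (-204) + (350) + (328) + (-108) = 384
Area = |Σ|/2 = 192.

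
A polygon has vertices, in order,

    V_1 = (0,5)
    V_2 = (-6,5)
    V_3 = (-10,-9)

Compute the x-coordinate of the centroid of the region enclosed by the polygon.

Apply the shoelace formula. First the cross-terms c_i = x_i·y_{i+1} − x_{i+1}·y_i:
  30, 104, -50  ⇒  2A = 84, A = 42.
Then Σ (x_i + x_{i+1})·c_i = -1344, so x̄ = -1344 / (6·42) = -16/3.

-16/3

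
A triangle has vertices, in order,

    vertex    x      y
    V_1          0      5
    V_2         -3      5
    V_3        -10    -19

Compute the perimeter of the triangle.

|V_1V_2| = √((-3)² + (0)²) = √9 = 3
|V_2V_3| = √((-7)² + (-24)²) = √625 = 25
|V_3V_1| = √((10)² + (24)²) = √676 = 26
Perimeter = 3 + 25 + 26 = 54.

54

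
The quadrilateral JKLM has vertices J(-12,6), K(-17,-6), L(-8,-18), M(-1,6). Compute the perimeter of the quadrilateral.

|JK| = √((-5)² + (-12)²) = √169 = 13
|KL| = √((9)² + (-12)²) = √225 = 15
|LM| = √((7)² + (24)²) = √625 = 25
|MJ| = √((-11)² + (0)²) = √121 = 11
Perimeter = 13 + 15 + 25 + 11 = 64.

64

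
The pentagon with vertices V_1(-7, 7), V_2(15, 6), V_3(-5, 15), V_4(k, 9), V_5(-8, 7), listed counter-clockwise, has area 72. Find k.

-2

Write out the shoelace sum; only the two edges meeting at V_4 involve k:
2·Area = [((-5)·9 − k·15) + (k·7 − (-8)·9)] + 101
       = -8·k + 128 = 144
⇒ k = -2.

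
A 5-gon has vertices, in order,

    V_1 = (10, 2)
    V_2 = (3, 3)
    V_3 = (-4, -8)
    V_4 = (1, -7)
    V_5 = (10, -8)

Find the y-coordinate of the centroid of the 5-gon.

-3

Apply the surveyor's formula. First the cross-terms c_i = x_i·y_{i+1} − x_{i+1}·y_i:
  24, -12, 36, 62, 100  ⇒  2A = 210, A = 105.
Then Σ (y_i + y_{i+1})·c_i = -1890, so ȳ = -1890 / (6·105) = -3.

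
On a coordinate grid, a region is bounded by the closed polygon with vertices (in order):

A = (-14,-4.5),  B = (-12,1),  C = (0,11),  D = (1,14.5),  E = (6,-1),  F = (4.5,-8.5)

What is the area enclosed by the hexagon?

Apply the shoelace (surveyor's) formula: 2A = Σ (x_i·y_{i+1} − x_{i+1}·y_i), indices taken mod 6.
Cross-terms: -68, -132, -11, -88, -46.5, -139.25  ⇒  Σ = -484.75
Area = |Σ|/2 = 242.375.

242.375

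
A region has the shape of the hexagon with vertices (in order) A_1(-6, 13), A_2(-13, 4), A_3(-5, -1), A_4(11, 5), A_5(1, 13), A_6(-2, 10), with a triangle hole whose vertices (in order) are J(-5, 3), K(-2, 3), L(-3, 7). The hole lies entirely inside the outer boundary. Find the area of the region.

180

Outer boundary:
Σ = (145) + (33) + (-14) + (138) + (36) + (34) = 372
Area = |Σ|/2 = 186.
Hole:
Σ = (-9) + (-5) + (26) = 12
Area = |Σ|/2 = 6.
Net area = 186 − 6 = 180.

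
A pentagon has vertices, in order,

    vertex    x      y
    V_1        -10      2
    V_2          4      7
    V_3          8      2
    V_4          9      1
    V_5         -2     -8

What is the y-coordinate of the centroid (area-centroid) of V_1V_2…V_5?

17/87

Apply Gauss's area formula. First the cross-terms c_i = x_i·y_{i+1} − x_{i+1}·y_i:
  -78, -48, -10, -70, -84  ⇒  2A = -290, A = -145.
Then Σ (y_i + y_{i+1})·c_i = -170, so ȳ = -170 / (6·(-145)) = 17/87.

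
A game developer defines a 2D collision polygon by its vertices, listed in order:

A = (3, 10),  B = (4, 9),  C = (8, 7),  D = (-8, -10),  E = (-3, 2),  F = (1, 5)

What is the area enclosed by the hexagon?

Apply the shoelace (surveyor's) formula: 2A = Σ (x_i·y_{i+1} − x_{i+1}·y_i), indices taken mod 6.
A→B: (3)(9) − (4)(10) = -13
B→C: (4)(7) − (8)(9) = -44
C→D: (8)(-10) − (-8)(7) = -24
D→E: (-8)(2) − (-3)(-10) = -46
E→F: (-3)(5) − (1)(2) = -17
F→A: (1)(10) − (3)(5) = -5
Σ = -149
Area = |Σ|/2 = 74.5.

74.5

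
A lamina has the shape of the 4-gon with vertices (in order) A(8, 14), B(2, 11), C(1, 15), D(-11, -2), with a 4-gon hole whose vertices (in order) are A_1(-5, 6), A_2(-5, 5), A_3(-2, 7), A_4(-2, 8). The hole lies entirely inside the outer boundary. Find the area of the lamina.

49

Outer boundary:
Cross-terms: 60, 19, 163, -138  ⇒  Σ = 104
Area = |Σ|/2 = 52.
Hole:
Σ = (5) + (-25) + (-2) + (28) = 6
Area = |Σ|/2 = 3.
Net area = 52 − 3 = 49.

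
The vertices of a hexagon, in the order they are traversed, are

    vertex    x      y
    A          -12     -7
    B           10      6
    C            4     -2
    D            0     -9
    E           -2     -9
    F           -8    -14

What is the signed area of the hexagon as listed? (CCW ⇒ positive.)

Apply the surveyor's formula: 2A = Σ (x_i·y_{i+1} − x_{i+1}·y_i), indices taken mod 6.
Cross-terms: -2, -44, -36, -18, -44, -112  ⇒  Σ = -256
Signed area = Σ/2 = -128 (negative ⇒ clockwise traversal).

-128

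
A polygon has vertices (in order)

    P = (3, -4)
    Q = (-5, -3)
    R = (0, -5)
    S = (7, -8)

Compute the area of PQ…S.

Σ = (-29) + (25) + (35) + (-4) = 27
Area = |Σ|/2 = 13.5.

13.5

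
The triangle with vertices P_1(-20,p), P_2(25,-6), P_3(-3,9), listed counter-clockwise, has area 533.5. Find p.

Write out the shoelace sum; only the two edges meeting at P_1 involve p:
2·Area = [((-3)·p − (-20)·9) + ((-20)·(-6) − 25·p)] + 207
       = -28·p + 507 = 1067
⇒ p = -20.

-20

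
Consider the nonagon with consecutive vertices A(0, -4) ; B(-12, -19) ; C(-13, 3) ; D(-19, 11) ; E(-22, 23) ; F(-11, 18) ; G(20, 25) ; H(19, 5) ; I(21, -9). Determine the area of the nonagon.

1062.5

Apply Gauss's area formula: 2A = Σ (x_i·y_{i+1} − x_{i+1}·y_i), indices taken mod 9.
A→B: (0)(-19) − (-12)(-4) = -48
B→C: (-12)(3) − (-13)(-19) = -283
C→D: (-13)(11) − (-19)(3) = -86
D→E: (-19)(23) − (-22)(11) = -195
E→F: (-22)(18) − (-11)(23) = -143
F→G: (-11)(25) − (20)(18) = -635
G→H: (20)(5) − (19)(25) = -375
H→I: (19)(-9) − (21)(5) = -276
I→A: (21)(-4) − (0)(-9) = -84
Σ = -2125
Area = |Σ|/2 = 1062.5.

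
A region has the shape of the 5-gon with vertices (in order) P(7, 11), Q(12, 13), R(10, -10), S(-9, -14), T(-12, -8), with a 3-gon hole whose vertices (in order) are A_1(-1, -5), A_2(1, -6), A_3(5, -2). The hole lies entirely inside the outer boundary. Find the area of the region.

Outer boundary:
Σ = (-41) + (-250) + (-230) + (-96) + (-76) = -693
Area = |Σ|/2 = 346.5.
Hole:
Apply the shoelace formula: 2A = Σ (x_i·y_{i+1} − x_{i+1}·y_i), indices taken mod 3.
Σ = (11) + (28) + (-27) = 12
Area = |Σ|/2 = 6.
Net area = 346.5 − 6 = 340.5.

340.5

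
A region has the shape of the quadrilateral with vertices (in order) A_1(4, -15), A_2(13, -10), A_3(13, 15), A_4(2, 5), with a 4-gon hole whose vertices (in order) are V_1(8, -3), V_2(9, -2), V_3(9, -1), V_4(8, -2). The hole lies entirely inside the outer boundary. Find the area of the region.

231.5

Outer boundary:
Cross-terms: 155, 325, 35, -50  ⇒  Σ = 465
Area = |Σ|/2 = 232.5.
Hole:
Σ = (11) + (9) + (-10) + (-8) = 2
Area = |Σ|/2 = 1.
Net area = 232.5 − 1 = 231.5.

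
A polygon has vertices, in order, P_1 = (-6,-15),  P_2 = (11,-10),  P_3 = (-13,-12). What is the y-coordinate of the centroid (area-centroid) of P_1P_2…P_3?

Apply the shoelace formula. First the cross-terms c_i = x_i·y_{i+1} − x_{i+1}·y_i:
  225, -262, 123  ⇒  2A = 86, A = 43.
Then Σ (y_i + y_{i+1})·c_i = -3182, so ȳ = -3182 / (6·43) = -37/3.

-37/3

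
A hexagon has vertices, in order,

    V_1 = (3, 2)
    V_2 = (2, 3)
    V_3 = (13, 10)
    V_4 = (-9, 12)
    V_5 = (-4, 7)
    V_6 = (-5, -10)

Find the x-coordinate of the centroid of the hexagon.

Apply the shoelace formula. First the cross-terms c_i = x_i·y_{i+1} − x_{i+1}·y_i:
  5, -19, 246, -15, 75, 20  ⇒  2A = 312, A = 156.
Then Σ (x_i + x_{i+1})·c_i = 204, so x̄ = 204 / (6·156) = 17/78.

17/78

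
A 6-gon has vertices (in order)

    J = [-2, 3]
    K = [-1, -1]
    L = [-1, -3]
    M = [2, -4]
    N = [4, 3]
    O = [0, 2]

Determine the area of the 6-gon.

Apply the shoelace (surveyor's) formula: 2A = Σ (x_i·y_{i+1} − x_{i+1}·y_i), indices taken mod 6.
Σ = (5) + (2) + (10) + (22) + (8) + (4) = 51
Area = |Σ|/2 = 25.5.

25.5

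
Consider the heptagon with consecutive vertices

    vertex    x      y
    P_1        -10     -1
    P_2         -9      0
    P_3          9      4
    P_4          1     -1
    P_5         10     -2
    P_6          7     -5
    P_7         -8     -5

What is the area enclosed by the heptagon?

101.5

Apply the surveyor's formula: 2A = Σ (x_i·y_{i+1} − x_{i+1}·y_i), indices taken mod 7.
Σ = (-9) + (-36) + (-13) + (8) + (-36) + (-75) + (-42) = -203
Area = |Σ|/2 = 101.5.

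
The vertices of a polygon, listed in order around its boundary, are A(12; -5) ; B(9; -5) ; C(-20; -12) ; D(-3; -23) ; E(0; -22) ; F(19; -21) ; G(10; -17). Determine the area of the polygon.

Apply Gauss's area formula: 2A = Σ (x_i·y_{i+1} − x_{i+1}·y_i), indices taken mod 7.
Σ = (-15) + (-208) + (424) + (66) + (418) + (-113) + (154) = 726
Area = |Σ|/2 = 363.

363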